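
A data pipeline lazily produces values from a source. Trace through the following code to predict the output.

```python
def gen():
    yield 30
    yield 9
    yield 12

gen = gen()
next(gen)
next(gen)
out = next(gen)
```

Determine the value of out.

Step 1: gen() creates a generator.
Step 2: next(gen) yields 30 (consumed and discarded).
Step 3: next(gen) yields 9 (consumed and discarded).
Step 4: next(gen) yields 12, assigned to out.
Therefore out = 12.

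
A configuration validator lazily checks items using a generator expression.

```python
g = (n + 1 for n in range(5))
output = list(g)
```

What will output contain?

Step 1: For each n in range(5), compute n+1:
  n=0: 0+1 = 1
  n=1: 1+1 = 2
  n=2: 2+1 = 3
  n=3: 3+1 = 4
  n=4: 4+1 = 5
Therefore output = [1, 2, 3, 4, 5].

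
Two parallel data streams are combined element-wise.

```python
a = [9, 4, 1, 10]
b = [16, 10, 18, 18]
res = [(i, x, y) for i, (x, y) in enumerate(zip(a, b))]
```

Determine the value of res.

Step 1: enumerate(zip(a, b)) gives index with paired elements:
  i=0: (9, 16)
  i=1: (4, 10)
  i=2: (1, 18)
  i=3: (10, 18)
Therefore res = [(0, 9, 16), (1, 4, 10), (2, 1, 18), (3, 10, 18)].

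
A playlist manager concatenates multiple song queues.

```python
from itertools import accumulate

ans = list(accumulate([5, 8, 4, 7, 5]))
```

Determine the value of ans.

Step 1: accumulate computes running sums:
  + 5 = 5
  + 8 = 13
  + 4 = 17
  + 7 = 24
  + 5 = 29
Therefore ans = [5, 13, 17, 24, 29].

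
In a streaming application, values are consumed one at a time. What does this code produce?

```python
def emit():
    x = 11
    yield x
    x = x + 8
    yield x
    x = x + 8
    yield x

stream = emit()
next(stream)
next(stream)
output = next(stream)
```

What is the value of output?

Step 1: Trace through generator execution:
  Yield 1: x starts at 11, yield 11
  Yield 2: x = 11 + 8 = 19, yield 19
  Yield 3: x = 19 + 8 = 27, yield 27
Step 2: First next() gets 11, second next() gets the second value, third next() yields 27.
Therefore output = 27.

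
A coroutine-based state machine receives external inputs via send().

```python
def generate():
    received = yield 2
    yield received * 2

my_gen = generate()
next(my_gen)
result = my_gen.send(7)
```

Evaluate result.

Step 1: next(my_gen) advances to first yield, producing 2.
Step 2: send(7) resumes, received = 7.
Step 3: yield received * 2 = 7 * 2 = 14.
Therefore result = 14.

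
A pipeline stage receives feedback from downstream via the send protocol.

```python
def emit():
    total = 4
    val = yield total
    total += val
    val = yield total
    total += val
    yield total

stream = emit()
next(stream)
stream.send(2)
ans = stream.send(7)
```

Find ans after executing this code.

Step 1: next() -> yield total=4.
Step 2: send(2) -> val=2, total = 4+2 = 6, yield 6.
Step 3: send(7) -> val=7, total = 6+7 = 13, yield 13.
Therefore ans = 13.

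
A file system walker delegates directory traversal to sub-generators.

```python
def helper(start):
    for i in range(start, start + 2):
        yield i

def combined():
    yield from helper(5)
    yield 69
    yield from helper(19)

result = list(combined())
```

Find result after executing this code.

Step 1: combined() delegates to helper(5):
  yield 5
  yield 6
Step 2: yield 69
Step 3: Delegates to helper(19):
  yield 19
  yield 20
Therefore result = [5, 6, 69, 19, 20].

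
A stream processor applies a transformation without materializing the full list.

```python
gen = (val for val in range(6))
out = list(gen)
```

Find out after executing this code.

Step 1: Generator expression iterates range(6): [0, 1, 2, 3, 4, 5].
Step 2: list() collects all values.
Therefore out = [0, 1, 2, 3, 4, 5].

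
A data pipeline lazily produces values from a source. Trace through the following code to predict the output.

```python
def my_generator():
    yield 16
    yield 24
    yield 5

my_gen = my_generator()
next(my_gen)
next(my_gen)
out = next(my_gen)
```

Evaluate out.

Step 1: my_generator() creates a generator.
Step 2: next(my_gen) yields 16 (consumed and discarded).
Step 3: next(my_gen) yields 24 (consumed and discarded).
Step 4: next(my_gen) yields 5, assigned to out.
Therefore out = 5.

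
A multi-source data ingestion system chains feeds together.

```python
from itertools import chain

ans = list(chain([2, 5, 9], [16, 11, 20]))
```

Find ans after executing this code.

Step 1: chain() concatenates iterables: [2, 5, 9] + [16, 11, 20].
Therefore ans = [2, 5, 9, 16, 11, 20].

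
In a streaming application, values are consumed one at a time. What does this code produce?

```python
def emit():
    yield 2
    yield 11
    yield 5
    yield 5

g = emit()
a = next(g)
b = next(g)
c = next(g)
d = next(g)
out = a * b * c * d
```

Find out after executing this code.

Step 1: Create generator and consume all values:
  a = next(g) = 2
  b = next(g) = 11
  c = next(g) = 5
  d = next(g) = 5
Step 2: out = 2 * 11 * 5 * 5 = 550.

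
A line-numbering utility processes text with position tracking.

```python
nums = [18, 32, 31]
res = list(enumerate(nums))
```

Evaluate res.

Step 1: enumerate pairs each element with its index:
  (0, 18)
  (1, 32)
  (2, 31)
Therefore res = [(0, 18), (1, 32), (2, 31)].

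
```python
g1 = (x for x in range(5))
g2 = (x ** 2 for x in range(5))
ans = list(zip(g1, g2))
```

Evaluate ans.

Step 1: g1 produces [0, 1, 2, 3, 4].
Step 2: g2 produces [0, 1, 4, 9, 16].
Step 3: zip pairs them: [(0, 0), (1, 1), (2, 4), (3, 9), (4, 16)].
Therefore ans = [(0, 0), (1, 1), (2, 4), (3, 9), (4, 16)].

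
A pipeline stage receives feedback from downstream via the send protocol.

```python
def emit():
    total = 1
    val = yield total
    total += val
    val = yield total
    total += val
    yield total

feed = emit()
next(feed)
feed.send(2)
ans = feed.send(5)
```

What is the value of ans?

Step 1: next() -> yield total=1.
Step 2: send(2) -> val=2, total = 1+2 = 3, yield 3.
Step 3: send(5) -> val=5, total = 3+5 = 8, yield 8.
Therefore ans = 8.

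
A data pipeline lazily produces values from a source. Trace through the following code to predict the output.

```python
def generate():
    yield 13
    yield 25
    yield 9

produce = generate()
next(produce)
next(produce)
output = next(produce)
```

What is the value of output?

Step 1: generate() creates a generator.
Step 2: next(produce) yields 13 (consumed and discarded).
Step 3: next(produce) yields 25 (consumed and discarded).
Step 4: next(produce) yields 9, assigned to output.
Therefore output = 9.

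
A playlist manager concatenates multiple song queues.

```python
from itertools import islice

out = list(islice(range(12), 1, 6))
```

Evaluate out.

Step 1: islice(range(12), 1, 6) takes elements at indices [1, 6).
Step 2: Elements: [1, 2, 3, 4, 5].
Therefore out = [1, 2, 3, 4, 5].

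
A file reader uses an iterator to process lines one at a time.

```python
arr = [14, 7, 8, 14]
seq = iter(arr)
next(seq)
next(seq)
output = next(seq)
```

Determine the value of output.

Step 1: Create iterator over [14, 7, 8, 14].
Step 2: next() consumes 14.
Step 3: next() consumes 7.
Step 4: next() returns 8.
Therefore output = 8.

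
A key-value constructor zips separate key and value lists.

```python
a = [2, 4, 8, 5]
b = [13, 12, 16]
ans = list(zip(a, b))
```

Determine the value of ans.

Step 1: zip stops at shortest (len(a)=4, len(b)=3):
  Index 0: (2, 13)
  Index 1: (4, 12)
  Index 2: (8, 16)
Step 2: Last element of a (5) has no pair, dropped.
Therefore ans = [(2, 13), (4, 12), (8, 16)].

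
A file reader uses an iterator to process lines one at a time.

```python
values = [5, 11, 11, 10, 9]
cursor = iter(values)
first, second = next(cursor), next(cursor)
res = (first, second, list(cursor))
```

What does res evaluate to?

Step 1: Create iterator over [5, 11, 11, 10, 9].
Step 2: first = 5, second = 11.
Step 3: Remaining elements: [11, 10, 9].
Therefore res = (5, 11, [11, 10, 9]).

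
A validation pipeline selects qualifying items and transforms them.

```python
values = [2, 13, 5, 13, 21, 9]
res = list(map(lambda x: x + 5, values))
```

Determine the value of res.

Step 1: Apply lambda x: x + 5 to each element:
  2 -> 7
  13 -> 18
  5 -> 10
  13 -> 18
  21 -> 26
  9 -> 14
Therefore res = [7, 18, 10, 18, 26, 14].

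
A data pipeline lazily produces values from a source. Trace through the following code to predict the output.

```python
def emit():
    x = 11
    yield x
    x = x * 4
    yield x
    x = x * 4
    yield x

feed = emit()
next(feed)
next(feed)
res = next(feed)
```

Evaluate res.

Step 1: Trace through generator execution:
  Yield 1: x starts at 11, yield 11
  Yield 2: x = 11 * 4 = 44, yield 44
  Yield 3: x = 44 * 4 = 176, yield 176
Step 2: First next() gets 11, second next() gets the second value, third next() yields 176.
Therefore res = 176.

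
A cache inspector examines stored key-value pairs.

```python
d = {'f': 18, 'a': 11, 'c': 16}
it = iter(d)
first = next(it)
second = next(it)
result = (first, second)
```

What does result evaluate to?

Step 1: iter(d) iterates over keys: ['f', 'a', 'c'].
Step 2: first = next(it) = 'f', second = next(it) = 'a'.
Therefore result = ('f', 'a').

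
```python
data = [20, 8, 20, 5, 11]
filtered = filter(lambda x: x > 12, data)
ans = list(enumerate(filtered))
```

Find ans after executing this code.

Step 1: Filter [20, 8, 20, 5, 11] for > 12: [20, 20].
Step 2: enumerate re-indexes from 0: [(0, 20), (1, 20)].
Therefore ans = [(0, 20), (1, 20)].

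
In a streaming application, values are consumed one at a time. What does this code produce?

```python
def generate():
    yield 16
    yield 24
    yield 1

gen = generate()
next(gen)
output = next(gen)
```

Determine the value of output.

Step 1: generate() creates a generator.
Step 2: next(gen) yields 16 (consumed and discarded).
Step 3: next(gen) yields 24, assigned to output.
Therefore output = 24.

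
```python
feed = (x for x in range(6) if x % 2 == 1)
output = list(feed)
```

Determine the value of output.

Step 1: Filter range(6) keeping only odd values:
  x=0: even, excluded
  x=1: odd, included
  x=2: even, excluded
  x=3: odd, included
  x=4: even, excluded
  x=5: odd, included
Therefore output = [1, 3, 5].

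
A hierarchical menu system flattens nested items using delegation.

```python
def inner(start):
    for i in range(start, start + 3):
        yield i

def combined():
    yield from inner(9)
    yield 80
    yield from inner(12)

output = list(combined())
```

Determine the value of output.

Step 1: combined() delegates to inner(9):
  yield 9
  yield 10
  yield 11
Step 2: yield 80
Step 3: Delegates to inner(12):
  yield 12
  yield 13
  yield 14
Therefore output = [9, 10, 11, 80, 12, 13, 14].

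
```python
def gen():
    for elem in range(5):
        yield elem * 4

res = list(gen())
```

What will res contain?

Step 1: For each elem in range(5), yield elem * 4:
  elem=0: yield 0 * 4 = 0
  elem=1: yield 1 * 4 = 4
  elem=2: yield 2 * 4 = 8
  elem=3: yield 3 * 4 = 12
  elem=4: yield 4 * 4 = 16
Therefore res = [0, 4, 8, 12, 16].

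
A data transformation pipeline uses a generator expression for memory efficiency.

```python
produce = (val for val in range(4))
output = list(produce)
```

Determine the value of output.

Step 1: Generator expression iterates range(4): [0, 1, 2, 3].
Step 2: list() collects all values.
Therefore output = [0, 1, 2, 3].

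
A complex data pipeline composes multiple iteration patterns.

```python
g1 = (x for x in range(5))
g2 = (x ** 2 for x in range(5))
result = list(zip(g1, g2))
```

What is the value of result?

Step 1: g1 produces [0, 1, 2, 3, 4].
Step 2: g2 produces [0, 1, 4, 9, 16].
Step 3: zip pairs them: [(0, 0), (1, 1), (2, 4), (3, 9), (4, 16)].
Therefore result = [(0, 0), (1, 1), (2, 4), (3, 9), (4, 16)].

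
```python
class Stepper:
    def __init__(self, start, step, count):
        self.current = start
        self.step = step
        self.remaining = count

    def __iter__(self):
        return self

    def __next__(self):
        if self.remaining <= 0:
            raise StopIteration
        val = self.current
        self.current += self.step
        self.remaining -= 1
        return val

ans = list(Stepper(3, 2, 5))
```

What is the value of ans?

Step 1: Stepper starts at 3, increments by 2, for 5 steps:
  Yield 3, then current += 2
  Yield 5, then current += 2
  Yield 7, then current += 2
  Yield 9, then current += 2
  Yield 11, then current += 2
Therefore ans = [3, 5, 7, 9, 11].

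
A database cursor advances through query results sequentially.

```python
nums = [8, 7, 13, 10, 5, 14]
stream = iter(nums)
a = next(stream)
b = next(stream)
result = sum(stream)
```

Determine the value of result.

Step 1: Create iterator over [8, 7, 13, 10, 5, 14].
Step 2: a = next() = 8, b = next() = 7.
Step 3: sum() of remaining [13, 10, 5, 14] = 42.
Therefore result = 42.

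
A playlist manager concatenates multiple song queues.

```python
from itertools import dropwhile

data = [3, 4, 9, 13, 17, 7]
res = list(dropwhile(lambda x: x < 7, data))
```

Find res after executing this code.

Step 1: dropwhile drops elements while < 7:
  3 < 7: dropped
  4 < 7: dropped
  9: kept (dropping stopped)
Step 2: Remaining elements kept regardless of condition.
Therefore res = [9, 13, 17, 7].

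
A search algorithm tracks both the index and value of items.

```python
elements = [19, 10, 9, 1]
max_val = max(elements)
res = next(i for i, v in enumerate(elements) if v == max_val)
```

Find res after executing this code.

Step 1: max([19, 10, 9, 1]) = 19.
Step 2: Find first index where value == 19:
  Index 0: 19 == 19, found!
Therefore res = 0.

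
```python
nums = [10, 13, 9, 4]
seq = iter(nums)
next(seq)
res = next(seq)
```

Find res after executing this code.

Step 1: Create iterator over [10, 13, 9, 4].
Step 2: next() consumes 10.
Step 3: next() returns 13.
Therefore res = 13.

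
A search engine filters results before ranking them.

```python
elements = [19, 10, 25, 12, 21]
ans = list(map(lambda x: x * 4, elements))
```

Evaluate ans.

Step 1: Apply lambda x: x * 4 to each element:
  19 -> 76
  10 -> 40
  25 -> 100
  12 -> 48
  21 -> 84
Therefore ans = [76, 40, 100, 48, 84].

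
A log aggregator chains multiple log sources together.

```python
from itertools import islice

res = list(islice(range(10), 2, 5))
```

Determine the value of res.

Step 1: islice(range(10), 2, 5) takes elements at indices [2, 5).
Step 2: Elements: [2, 3, 4].
Therefore res = [2, 3, 4].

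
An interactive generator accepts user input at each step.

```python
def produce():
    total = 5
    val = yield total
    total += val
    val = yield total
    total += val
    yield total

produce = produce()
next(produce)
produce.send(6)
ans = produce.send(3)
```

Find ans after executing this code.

Step 1: next() -> yield total=5.
Step 2: send(6) -> val=6, total = 5+6 = 11, yield 11.
Step 3: send(3) -> val=3, total = 11+3 = 14, yield 14.
Therefore ans = 14.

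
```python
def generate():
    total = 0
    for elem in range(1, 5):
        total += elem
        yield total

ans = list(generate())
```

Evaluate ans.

Step 1: Generator accumulates running sum:
  elem=1: total = 1, yield 1
  elem=2: total = 3, yield 3
  elem=3: total = 6, yield 6
  elem=4: total = 10, yield 10
Therefore ans = [1, 3, 6, 10].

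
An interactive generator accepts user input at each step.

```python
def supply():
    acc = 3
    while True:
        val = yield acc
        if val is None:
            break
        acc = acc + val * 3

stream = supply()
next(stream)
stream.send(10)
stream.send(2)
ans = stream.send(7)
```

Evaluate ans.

Step 1: next() -> yield acc=3.
Step 2: send(10) -> val=10, acc = 3 + 10*3 = 33, yield 33.
Step 3: send(2) -> val=2, acc = 33 + 2*3 = 39, yield 39.
Step 4: send(7) -> val=7, acc = 39 + 7*3 = 60, yield 60.
Therefore ans = 60.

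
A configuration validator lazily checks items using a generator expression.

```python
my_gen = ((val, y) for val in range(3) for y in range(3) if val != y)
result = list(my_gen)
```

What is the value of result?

Step 1: Nested generator over range(3) x range(3) where val != y:
  (0, 0): excluded (val == y)
  (0, 1): included
  (0, 2): included
  (1, 0): included
  (1, 1): excluded (val == y)
  (1, 2): included
  (2, 0): included
  (2, 1): included
  (2, 2): excluded (val == y)
Therefore result = [(0, 1), (0, 2), (1, 0), (1, 2), (2, 0), (2, 1)].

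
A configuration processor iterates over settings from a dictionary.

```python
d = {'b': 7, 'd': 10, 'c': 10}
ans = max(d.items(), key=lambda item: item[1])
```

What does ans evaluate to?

Step 1: Find item with maximum value:
  ('b', 7)
  ('d', 10)
  ('c', 10)
Step 2: Maximum value is 10 at key 'd'.
Therefore ans = ('d', 10).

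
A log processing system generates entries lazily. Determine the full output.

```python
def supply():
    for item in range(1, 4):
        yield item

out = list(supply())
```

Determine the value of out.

Step 1: The generator yields each value from range(1, 4).
Step 2: list() consumes all yields: [1, 2, 3].
Therefore out = [1, 2, 3].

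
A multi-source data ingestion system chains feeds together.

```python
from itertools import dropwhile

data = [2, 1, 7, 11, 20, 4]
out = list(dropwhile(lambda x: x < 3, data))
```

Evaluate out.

Step 1: dropwhile drops elements while < 3:
  2 < 3: dropped
  1 < 3: dropped
  7: kept (dropping stopped)
Step 2: Remaining elements kept regardless of condition.
Therefore out = [7, 11, 20, 4].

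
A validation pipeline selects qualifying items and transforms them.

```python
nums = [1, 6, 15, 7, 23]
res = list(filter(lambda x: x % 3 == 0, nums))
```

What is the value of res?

Step 1: Filter elements divisible by 3:
  1 % 3 = 1: removed
  6 % 3 = 0: kept
  15 % 3 = 0: kept
  7 % 3 = 1: removed
  23 % 3 = 2: removed
Therefore res = [6, 15].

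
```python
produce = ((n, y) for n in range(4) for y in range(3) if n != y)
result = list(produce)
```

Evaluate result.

Step 1: Nested generator over range(4) x range(3) where n != y:
  (0, 0): excluded (n == y)
  (0, 1): included
  (0, 2): included
  (1, 0): included
  (1, 1): excluded (n == y)
  (1, 2): included
  (2, 0): included
  (2, 1): included
  (2, 2): excluded (n == y)
  (3, 0): included
  (3, 1): included
  (3, 2): included
Therefore result = [(0, 1), (0, 2), (1, 0), (1, 2), (2, 0), (2, 1), (3, 0), (3, 1), (3, 2)].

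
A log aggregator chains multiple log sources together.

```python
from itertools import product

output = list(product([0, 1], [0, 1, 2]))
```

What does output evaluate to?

Step 1: product([0, 1], [0, 1, 2]) gives all pairs:
  (0, 0)
  (0, 1)
  (0, 2)
  (1, 0)
  (1, 1)
  (1, 2)
Therefore output = [(0, 0), (0, 1), (0, 2), (1, 0), (1, 1), (1, 2)].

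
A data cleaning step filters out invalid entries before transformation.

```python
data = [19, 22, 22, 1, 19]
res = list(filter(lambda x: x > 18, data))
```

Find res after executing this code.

Step 1: Filter elements > 18:
  19: kept
  22: kept
  22: kept
  1: removed
  19: kept
Therefore res = [19, 22, 22, 19].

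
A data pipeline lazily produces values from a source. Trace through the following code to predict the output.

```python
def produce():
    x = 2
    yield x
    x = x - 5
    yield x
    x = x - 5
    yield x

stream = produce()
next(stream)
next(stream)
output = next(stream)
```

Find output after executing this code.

Step 1: Trace through generator execution:
  Yield 1: x starts at 2, yield 2
  Yield 2: x = 2 - 5 = -3, yield -3
  Yield 3: x = -3 - 5 = -8, yield -8
Step 2: First next() gets 2, second next() gets the second value, third next() yields -8.
Therefore output = -8.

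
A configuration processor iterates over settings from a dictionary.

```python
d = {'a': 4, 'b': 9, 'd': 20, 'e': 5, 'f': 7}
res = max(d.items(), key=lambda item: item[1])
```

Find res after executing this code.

Step 1: Find item with maximum value:
  ('a', 4)
  ('b', 9)
  ('d', 20)
  ('e', 5)
  ('f', 7)
Step 2: Maximum value is 20 at key 'd'.
Therefore res = ('d', 20).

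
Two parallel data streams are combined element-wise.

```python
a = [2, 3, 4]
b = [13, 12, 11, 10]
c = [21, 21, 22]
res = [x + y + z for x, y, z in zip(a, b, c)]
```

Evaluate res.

Step 1: zip three lists (truncates to shortest, len=3):
  2 + 13 + 21 = 36
  3 + 12 + 21 = 36
  4 + 11 + 22 = 37
Therefore res = [36, 36, 37].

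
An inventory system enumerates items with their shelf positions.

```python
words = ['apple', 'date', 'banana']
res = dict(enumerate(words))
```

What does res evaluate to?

Step 1: enumerate pairs indices with words:
  0 -> 'apple'
  1 -> 'date'
  2 -> 'banana'
Therefore res = {0: 'apple', 1: 'date', 2: 'banana'}.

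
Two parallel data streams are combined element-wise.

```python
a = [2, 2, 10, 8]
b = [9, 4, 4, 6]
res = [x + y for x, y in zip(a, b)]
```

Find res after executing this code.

Step 1: Add corresponding elements:
  2 + 9 = 11
  2 + 4 = 6
  10 + 4 = 14
  8 + 6 = 14
Therefore res = [11, 6, 14, 14].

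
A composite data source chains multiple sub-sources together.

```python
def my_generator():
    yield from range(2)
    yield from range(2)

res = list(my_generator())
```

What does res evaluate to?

Step 1: Trace yields in order:
  yield 0
  yield 1
  yield 0
  yield 1
Therefore res = [0, 1, 0, 1].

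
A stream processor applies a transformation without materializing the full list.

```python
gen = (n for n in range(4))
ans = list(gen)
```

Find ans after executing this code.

Step 1: Generator expression iterates range(4): [0, 1, 2, 3].
Step 2: list() collects all values.
Therefore ans = [0, 1, 2, 3].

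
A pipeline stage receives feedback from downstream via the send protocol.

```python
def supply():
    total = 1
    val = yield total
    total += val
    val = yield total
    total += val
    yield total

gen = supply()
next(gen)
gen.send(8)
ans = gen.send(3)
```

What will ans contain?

Step 1: next() -> yield total=1.
Step 2: send(8) -> val=8, total = 1+8 = 9, yield 9.
Step 3: send(3) -> val=3, total = 9+3 = 12, yield 12.
Therefore ans = 12.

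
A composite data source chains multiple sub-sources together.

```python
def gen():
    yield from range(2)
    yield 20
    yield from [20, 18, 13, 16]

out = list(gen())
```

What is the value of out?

Step 1: Trace yields in order:
  yield 0
  yield 1
  yield 20
  yield 20
  yield 18
  yield 13
  yield 16
Therefore out = [0, 1, 20, 20, 18, 13, 16].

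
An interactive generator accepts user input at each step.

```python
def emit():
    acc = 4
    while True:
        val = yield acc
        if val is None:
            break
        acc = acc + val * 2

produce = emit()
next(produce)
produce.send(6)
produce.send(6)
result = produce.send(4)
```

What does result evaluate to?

Step 1: next() -> yield acc=4.
Step 2: send(6) -> val=6, acc = 4 + 6*2 = 16, yield 16.
Step 3: send(6) -> val=6, acc = 16 + 6*2 = 28, yield 28.
Step 4: send(4) -> val=4, acc = 28 + 4*2 = 36, yield 36.
Therefore result = 36.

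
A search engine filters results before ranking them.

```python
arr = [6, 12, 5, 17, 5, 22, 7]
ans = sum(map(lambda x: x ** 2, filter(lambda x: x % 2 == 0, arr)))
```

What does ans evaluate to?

Step 1: Filter even numbers from [6, 12, 5, 17, 5, 22, 7]: [6, 12, 22]
Step 2: Square each: [36, 144, 484]
Step 3: Sum = 664.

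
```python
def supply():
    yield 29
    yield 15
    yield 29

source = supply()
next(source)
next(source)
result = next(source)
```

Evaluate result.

Step 1: supply() creates a generator.
Step 2: next(source) yields 29 (consumed and discarded).
Step 3: next(source) yields 15 (consumed and discarded).
Step 4: next(source) yields 29, assigned to result.
Therefore result = 29.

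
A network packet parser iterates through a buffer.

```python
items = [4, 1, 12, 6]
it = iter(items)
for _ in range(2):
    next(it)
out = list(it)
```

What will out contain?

Step 1: Create iterator over [4, 1, 12, 6].
Step 2: Advance 2 positions (consuming [4, 1]).
Step 3: list() collects remaining elements: [12, 6].
Therefore out = [12, 6].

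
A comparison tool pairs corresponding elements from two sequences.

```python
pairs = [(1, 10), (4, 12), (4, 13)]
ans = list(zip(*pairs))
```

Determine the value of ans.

Step 1: zip(*pairs) transposes: unzips [(1, 10), (4, 12), (4, 13)] into separate sequences.
Step 2: First elements: (1, 4, 4), second elements: (10, 12, 13).
Therefore ans = [(1, 4, 4), (10, 12, 13)].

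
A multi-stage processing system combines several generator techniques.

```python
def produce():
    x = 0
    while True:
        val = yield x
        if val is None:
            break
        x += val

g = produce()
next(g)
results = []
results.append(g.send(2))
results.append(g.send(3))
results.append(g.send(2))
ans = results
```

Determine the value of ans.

Step 1: next(g) -> yield 0.
Step 2: send(2) -> x = 2, yield 2.
Step 3: send(3) -> x = 5, yield 5.
Step 4: send(2) -> x = 7, yield 7.
Therefore ans = [2, 5, 7].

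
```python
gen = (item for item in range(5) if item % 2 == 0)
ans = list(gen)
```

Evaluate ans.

Step 1: Filter range(5) keeping only even values:
  item=0: even, included
  item=1: odd, excluded
  item=2: even, included
  item=3: odd, excluded
  item=4: even, included
Therefore ans = [0, 2, 4].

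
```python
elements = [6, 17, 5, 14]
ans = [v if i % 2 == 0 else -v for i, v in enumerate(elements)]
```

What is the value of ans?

Step 1: For each (i, v), keep v if i is even, negate if odd:
  i=0 (even): keep 6
  i=1 (odd): negate to -17
  i=2 (even): keep 5
  i=3 (odd): negate to -14
Therefore ans = [6, -17, 5, -14].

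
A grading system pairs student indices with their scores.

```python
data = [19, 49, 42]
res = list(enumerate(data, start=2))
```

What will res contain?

Step 1: enumerate with start=2:
  (2, 19)
  (3, 49)
  (4, 42)
Therefore res = [(2, 19), (3, 49), (4, 42)].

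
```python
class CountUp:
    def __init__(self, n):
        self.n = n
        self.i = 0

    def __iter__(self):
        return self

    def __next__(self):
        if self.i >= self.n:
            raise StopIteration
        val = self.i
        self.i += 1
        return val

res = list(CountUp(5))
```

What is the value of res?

Step 1: CountUp(5) creates an iterator counting 0 to 4.
Step 2: list() consumes all values: [0, 1, 2, 3, 4].
Therefore res = [0, 1, 2, 3, 4].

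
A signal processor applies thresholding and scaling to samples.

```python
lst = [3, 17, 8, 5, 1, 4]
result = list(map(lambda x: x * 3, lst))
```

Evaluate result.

Step 1: Apply lambda x: x * 3 to each element:
  3 -> 9
  17 -> 51
  8 -> 24
  5 -> 15
  1 -> 3
  4 -> 12
Therefore result = [9, 51, 24, 15, 3, 12].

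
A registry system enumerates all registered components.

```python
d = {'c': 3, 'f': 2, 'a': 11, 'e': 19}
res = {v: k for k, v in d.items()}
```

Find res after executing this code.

Step 1: Invert dict (swap keys and values):
  'c': 3 -> 3: 'c'
  'f': 2 -> 2: 'f'
  'a': 11 -> 11: 'a'
  'e': 19 -> 19: 'e'
Therefore res = {3: 'c', 2: 'f', 11: 'a', 19: 'e'}.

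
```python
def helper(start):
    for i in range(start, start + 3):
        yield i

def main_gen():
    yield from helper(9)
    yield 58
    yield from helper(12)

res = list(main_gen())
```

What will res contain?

Step 1: main_gen() delegates to helper(9):
  yield 9
  yield 10
  yield 11
Step 2: yield 58
Step 3: Delegates to helper(12):
  yield 12
  yield 13
  yield 14
Therefore res = [9, 10, 11, 58, 12, 13, 14].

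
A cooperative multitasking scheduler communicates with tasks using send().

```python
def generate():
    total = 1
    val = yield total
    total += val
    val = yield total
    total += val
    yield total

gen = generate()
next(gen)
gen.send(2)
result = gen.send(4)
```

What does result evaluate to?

Step 1: next() -> yield total=1.
Step 2: send(2) -> val=2, total = 1+2 = 3, yield 3.
Step 3: send(4) -> val=4, total = 3+4 = 7, yield 7.
Therefore result = 7.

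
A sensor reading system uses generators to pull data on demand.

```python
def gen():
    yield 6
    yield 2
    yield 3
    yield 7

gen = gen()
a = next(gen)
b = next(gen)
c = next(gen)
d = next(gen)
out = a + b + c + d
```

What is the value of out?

Step 1: Create generator and consume all values:
  a = next(gen) = 6
  b = next(gen) = 2
  c = next(gen) = 3
  d = next(gen) = 7
Step 2: out = 6 + 2 + 3 + 7 = 18.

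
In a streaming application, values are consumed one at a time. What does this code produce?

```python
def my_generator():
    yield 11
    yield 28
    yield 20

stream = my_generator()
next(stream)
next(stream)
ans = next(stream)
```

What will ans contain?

Step 1: my_generator() creates a generator.
Step 2: next(stream) yields 11 (consumed and discarded).
Step 3: next(stream) yields 28 (consumed and discarded).
Step 4: next(stream) yields 20, assigned to ans.
Therefore ans = 20.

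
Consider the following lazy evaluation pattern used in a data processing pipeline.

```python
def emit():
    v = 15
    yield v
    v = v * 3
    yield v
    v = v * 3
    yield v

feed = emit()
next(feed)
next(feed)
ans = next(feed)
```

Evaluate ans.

Step 1: Trace through generator execution:
  Yield 1: v starts at 15, yield 15
  Yield 2: v = 15 * 3 = 45, yield 45
  Yield 3: v = 45 * 3 = 135, yield 135
Step 2: First next() gets 15, second next() gets the second value, third next() yields 135.
Therefore ans = 135.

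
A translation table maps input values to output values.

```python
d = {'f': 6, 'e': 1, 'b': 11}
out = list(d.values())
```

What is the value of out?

Step 1: d.values() returns the dictionary values in insertion order.
Therefore out = [6, 1, 11].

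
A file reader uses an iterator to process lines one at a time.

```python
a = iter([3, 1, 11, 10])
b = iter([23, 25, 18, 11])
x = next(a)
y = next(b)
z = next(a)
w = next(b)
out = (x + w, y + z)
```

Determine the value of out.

Step 1: a iterates [3, 1, 11, 10], b iterates [23, 25, 18, 11].
Step 2: x = next(a) = 3, y = next(b) = 23.
Step 3: z = next(a) = 1, w = next(b) = 25.
Step 4: out = (3 + 25, 23 + 1) = (28, 24).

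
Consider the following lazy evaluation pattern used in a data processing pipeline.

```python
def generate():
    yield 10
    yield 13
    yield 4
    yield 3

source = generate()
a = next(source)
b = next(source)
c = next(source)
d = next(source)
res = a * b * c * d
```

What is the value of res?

Step 1: Create generator and consume all values:
  a = next(source) = 10
  b = next(source) = 13
  c = next(source) = 4
  d = next(source) = 3
Step 2: res = 10 * 13 * 4 * 3 = 1560.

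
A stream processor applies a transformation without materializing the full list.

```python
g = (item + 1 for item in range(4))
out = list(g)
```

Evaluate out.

Step 1: For each item in range(4), compute item+1:
  item=0: 0+1 = 1
  item=1: 1+1 = 2
  item=2: 2+1 = 3
  item=3: 3+1 = 4
Therefore out = [1, 2, 3, 4].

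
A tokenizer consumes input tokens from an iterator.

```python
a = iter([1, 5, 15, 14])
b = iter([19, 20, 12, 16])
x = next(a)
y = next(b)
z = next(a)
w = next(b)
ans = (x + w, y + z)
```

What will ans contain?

Step 1: a iterates [1, 5, 15, 14], b iterates [19, 20, 12, 16].
Step 2: x = next(a) = 1, y = next(b) = 19.
Step 3: z = next(a) = 5, w = next(b) = 20.
Step 4: ans = (1 + 20, 19 + 5) = (21, 24).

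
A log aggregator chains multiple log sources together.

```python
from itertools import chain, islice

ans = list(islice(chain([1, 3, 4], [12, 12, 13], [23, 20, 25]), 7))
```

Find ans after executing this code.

Step 1: chain([1, 3, 4], [12, 12, 13], [23, 20, 25]) = [1, 3, 4, 12, 12, 13, 23, 20, 25].
Step 2: islice takes first 7 elements: [1, 3, 4, 12, 12, 13, 23].
Therefore ans = [1, 3, 4, 12, 12, 13, 23].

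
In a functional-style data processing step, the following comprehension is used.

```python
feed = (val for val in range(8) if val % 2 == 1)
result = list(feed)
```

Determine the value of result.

Step 1: Filter range(8) keeping only odd values:
  val=0: even, excluded
  val=1: odd, included
  val=2: even, excluded
  val=3: odd, included
  val=4: even, excluded
  val=5: odd, included
  val=6: even, excluded
  val=7: odd, included
Therefore result = [1, 3, 5, 7].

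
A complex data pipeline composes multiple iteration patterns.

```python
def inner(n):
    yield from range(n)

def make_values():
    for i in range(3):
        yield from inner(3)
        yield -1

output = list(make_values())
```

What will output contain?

Step 1: For each i in range(3):
  i=0: yield from inner(3) -> [0, 1, 2], then yield -1
  i=1: yield from inner(3) -> [0, 1, 2], then yield -1
  i=2: yield from inner(3) -> [0, 1, 2], then yield -1
Therefore output = [0, 1, 2, -1, 0, 1, 2, -1, 0, 1, 2, -1].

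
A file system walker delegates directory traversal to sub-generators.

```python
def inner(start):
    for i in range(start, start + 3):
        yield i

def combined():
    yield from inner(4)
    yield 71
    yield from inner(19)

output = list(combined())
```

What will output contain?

Step 1: combined() delegates to inner(4):
  yield 4
  yield 5
  yield 6
Step 2: yield 71
Step 3: Delegates to inner(19):
  yield 19
  yield 20
  yield 21
Therefore output = [4, 5, 6, 71, 19, 20, 21].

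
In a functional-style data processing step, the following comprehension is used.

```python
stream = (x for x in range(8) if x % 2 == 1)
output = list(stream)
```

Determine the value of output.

Step 1: Filter range(8) keeping only odd values:
  x=0: even, excluded
  x=1: odd, included
  x=2: even, excluded
  x=3: odd, included
  x=4: even, excluded
  x=5: odd, included
  x=6: even, excluded
  x=7: odd, included
Therefore output = [1, 3, 5, 7].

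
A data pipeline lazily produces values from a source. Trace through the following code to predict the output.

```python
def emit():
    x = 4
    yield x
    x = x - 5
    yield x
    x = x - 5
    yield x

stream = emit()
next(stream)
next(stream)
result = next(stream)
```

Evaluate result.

Step 1: Trace through generator execution:
  Yield 1: x starts at 4, yield 4
  Yield 2: x = 4 - 5 = -1, yield -1
  Yield 3: x = -1 - 5 = -6, yield -6
Step 2: First next() gets 4, second next() gets the second value, third next() yields -6.
Therefore result = -6.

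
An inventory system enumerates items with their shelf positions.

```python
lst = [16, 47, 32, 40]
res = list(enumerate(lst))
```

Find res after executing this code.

Step 1: enumerate pairs each element with its index:
  (0, 16)
  (1, 47)
  (2, 32)
  (3, 40)
Therefore res = [(0, 16), (1, 47), (2, 32), (3, 40)].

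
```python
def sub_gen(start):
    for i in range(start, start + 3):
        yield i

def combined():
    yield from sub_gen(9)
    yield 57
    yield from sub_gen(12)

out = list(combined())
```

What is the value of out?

Step 1: combined() delegates to sub_gen(9):
  yield 9
  yield 10
  yield 11
Step 2: yield 57
Step 3: Delegates to sub_gen(12):
  yield 12
  yield 13
  yield 14
Therefore out = [9, 10, 11, 57, 12, 13, 14].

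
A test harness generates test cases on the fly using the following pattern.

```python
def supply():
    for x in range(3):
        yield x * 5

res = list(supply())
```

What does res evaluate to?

Step 1: For each x in range(3), yield x * 5:
  x=0: yield 0 * 5 = 0
  x=1: yield 1 * 5 = 5
  x=2: yield 2 * 5 = 10
Therefore res = [0, 5, 10].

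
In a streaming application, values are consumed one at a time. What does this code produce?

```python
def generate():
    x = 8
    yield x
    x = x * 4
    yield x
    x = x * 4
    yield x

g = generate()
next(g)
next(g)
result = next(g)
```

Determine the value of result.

Step 1: Trace through generator execution:
  Yield 1: x starts at 8, yield 8
  Yield 2: x = 8 * 4 = 32, yield 32
  Yield 3: x = 32 * 4 = 128, yield 128
Step 2: First next() gets 8, second next() gets the second value, third next() yields 128.
Therefore result = 128.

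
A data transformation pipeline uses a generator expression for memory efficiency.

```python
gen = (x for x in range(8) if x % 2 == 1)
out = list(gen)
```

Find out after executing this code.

Step 1: Filter range(8) keeping only odd values:
  x=0: even, excluded
  x=1: odd, included
  x=2: even, excluded
  x=3: odd, included
  x=4: even, excluded
  x=5: odd, included
  x=6: even, excluded
  x=7: odd, included
Therefore out = [1, 3, 5, 7].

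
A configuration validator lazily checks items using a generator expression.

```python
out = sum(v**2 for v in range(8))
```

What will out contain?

Step 1: Compute v**2 for each v in range(8):
  v=0: 0**2 = 0
  v=1: 1**2 = 1
  v=2: 2**2 = 4
  v=3: 3**2 = 9
  v=4: 4**2 = 16
  v=5: 5**2 = 25
  v=6: 6**2 = 36
  v=7: 7**2 = 49
Step 2: sum = 0 + 1 + 4 + 9 + 16 + 25 + 36 + 49 = 140.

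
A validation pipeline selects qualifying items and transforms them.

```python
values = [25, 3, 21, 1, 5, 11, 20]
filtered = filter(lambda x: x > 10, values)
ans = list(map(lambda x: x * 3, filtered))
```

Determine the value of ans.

Step 1: Filter values for elements > 10:
  25: kept
  3: removed
  21: kept
  1: removed
  5: removed
  11: kept
  20: kept
Step 2: Map x * 3 on filtered [25, 21, 11, 20]:
  25 -> 75
  21 -> 63
  11 -> 33
  20 -> 60
Therefore ans = [75, 63, 33, 60].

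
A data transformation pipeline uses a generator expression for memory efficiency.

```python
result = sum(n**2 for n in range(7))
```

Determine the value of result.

Step 1: Compute n**2 for each n in range(7):
  n=0: 0**2 = 0
  n=1: 1**2 = 1
  n=2: 2**2 = 4
  n=3: 3**2 = 9
  n=4: 4**2 = 16
  n=5: 5**2 = 25
  n=6: 6**2 = 36
Step 2: sum = 0 + 1 + 4 + 9 + 16 + 25 + 36 = 91.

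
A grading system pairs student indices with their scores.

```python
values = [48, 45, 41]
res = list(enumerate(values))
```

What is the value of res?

Step 1: enumerate pairs each element with its index:
  (0, 48)
  (1, 45)
  (2, 41)
Therefore res = [(0, 48), (1, 45), (2, 41)].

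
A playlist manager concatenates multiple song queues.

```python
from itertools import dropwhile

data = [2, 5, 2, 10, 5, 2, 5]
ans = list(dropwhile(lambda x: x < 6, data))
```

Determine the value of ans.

Step 1: dropwhile drops elements while < 6:
  2 < 6: dropped
  5 < 6: dropped
  2 < 6: dropped
  10: kept (dropping stopped)
Step 2: Remaining elements kept regardless of condition.
Therefore ans = [10, 5, 2, 5].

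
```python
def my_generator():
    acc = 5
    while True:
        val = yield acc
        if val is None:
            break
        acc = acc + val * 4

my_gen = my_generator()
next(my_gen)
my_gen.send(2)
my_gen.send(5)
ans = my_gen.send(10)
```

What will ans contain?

Step 1: next() -> yield acc=5.
Step 2: send(2) -> val=2, acc = 5 + 2*4 = 13, yield 13.
Step 3: send(5) -> val=5, acc = 13 + 5*4 = 33, yield 33.
Step 4: send(10) -> val=10, acc = 33 + 10*4 = 73, yield 73.
Therefore ans = 73.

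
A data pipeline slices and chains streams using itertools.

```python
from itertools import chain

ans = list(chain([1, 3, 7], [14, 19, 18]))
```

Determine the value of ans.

Step 1: chain() concatenates iterables: [1, 3, 7] + [14, 19, 18].
Therefore ans = [1, 3, 7, 14, 19, 18].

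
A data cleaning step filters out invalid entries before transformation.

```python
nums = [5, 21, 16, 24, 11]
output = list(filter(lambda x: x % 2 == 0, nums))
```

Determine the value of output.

Step 1: Filter elements divisible by 2:
  5 % 2 = 1: removed
  21 % 2 = 1: removed
  16 % 2 = 0: kept
  24 % 2 = 0: kept
  11 % 2 = 1: removed
Therefore output = [16, 24].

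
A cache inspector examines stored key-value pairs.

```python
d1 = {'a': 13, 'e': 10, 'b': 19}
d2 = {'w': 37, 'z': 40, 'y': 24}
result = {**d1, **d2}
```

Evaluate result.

Step 1: Merge d1 and d2 (d2 values override on key conflicts).
Step 2: d1 has keys ['a', 'e', 'b'], d2 has keys ['w', 'z', 'y'].
Therefore result = {'a': 13, 'e': 10, 'b': 19, 'w': 37, 'z': 40, 'y': 24}.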